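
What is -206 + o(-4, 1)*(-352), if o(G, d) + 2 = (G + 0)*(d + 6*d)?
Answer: 10354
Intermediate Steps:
o(G, d) = -2 + 7*G*d (o(G, d) = -2 + (G + 0)*(d + 6*d) = -2 + G*(7*d) = -2 + 7*G*d)
-206 + o(-4, 1)*(-352) = -206 + (-2 + 7*(-4)*1)*(-352) = -206 + (-2 - 28)*(-352) = -206 - 30*(-352) = -206 + 10560 = 10354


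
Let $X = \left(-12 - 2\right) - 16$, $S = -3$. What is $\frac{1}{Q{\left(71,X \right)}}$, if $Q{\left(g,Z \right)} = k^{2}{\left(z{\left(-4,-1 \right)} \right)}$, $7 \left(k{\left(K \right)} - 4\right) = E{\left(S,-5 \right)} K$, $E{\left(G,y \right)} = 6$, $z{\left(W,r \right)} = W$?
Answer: $\frac{49}{16} \approx 3.0625$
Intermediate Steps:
$k{\left(K \right)} = 4 + \frac{6 K}{7}$
$X = -30$ ($X = -14 - 16 = -30$)
$Q{\left(g,Z \right)} = \frac{16}{49}$ ($Q{\left(g,Z \right)} = \left(4 + \frac{6}{7} \left(-4\right)\right)^{2} = \left(4 - \frac{24}{7}\right)^{2} = \left(\frac{4}{7}\right)^{2} = \frac{16}{49}$)
$\frac{1}{Q{\left(71,X \right)}} = \frac{1}{\frac{16}{49}} = \frac{49}{16}$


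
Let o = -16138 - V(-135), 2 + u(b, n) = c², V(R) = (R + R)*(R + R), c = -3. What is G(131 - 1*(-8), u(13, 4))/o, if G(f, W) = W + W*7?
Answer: -28/44519 ≈ -0.00062894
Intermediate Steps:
V(R) = 4*R² (V(R) = (2*R)*(2*R) = 4*R²)
u(b, n) = 7 (u(b, n) = -2 + (-3)² = -2 + 9 = 7)
G(f, W) = 8*W (G(f, W) = W + 7*W = 8*W)
o = -89038 (o = -16138 - 4*(-135)² = -16138 - 4*18225 = -16138 - 1*72900 = -16138 - 72900 = -89038)
G(131 - 1*(-8), u(13, 4))/o = (8*7)/(-89038) = 56*(-1/89038) = -28/44519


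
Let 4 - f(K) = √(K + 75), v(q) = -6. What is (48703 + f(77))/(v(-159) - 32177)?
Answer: -48707/32183 + 2*√38/32183 ≈ -1.5131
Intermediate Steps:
f(K) = 4 - √(75 + K) (f(K) = 4 - √(K + 75) = 4 - √(75 + K))
(48703 + f(77))/(v(-159) - 32177) = (48703 + (4 - √(75 + 77)))/(-6 - 32177) = (48703 + (4 - √152))/(-32183) = (48703 + (4 - 2*√38))*(-1/32183) = (48707 - 2*√38)*(-1/32183) = -48707/32183 + 2*√38/32183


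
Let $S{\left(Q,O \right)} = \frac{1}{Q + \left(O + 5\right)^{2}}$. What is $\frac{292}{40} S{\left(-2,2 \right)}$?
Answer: $\frac{73}{470} \approx 0.15532$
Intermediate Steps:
$S{\left(Q,O \right)} = \frac{1}{Q + \left(5 + O\right)^{2}}$
$\frac{292}{40} S{\left(-2,2 \right)} = \frac{292 \cdot \frac{1}{40}}{-2 + \left(5 + 2\right)^{2}} = \frac{292 \cdot \frac{1}{40}}{-2 + 7^{2}} = \frac{73}{10 \left(-2 + 49\right)} = \frac{73}{10 \cdot 47} = \frac{73}{10} \cdot \frac{1}{47} = \frac{73}{470}$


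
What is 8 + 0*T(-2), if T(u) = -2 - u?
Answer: 8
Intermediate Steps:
8 + 0*T(-2) = 8 + 0*(-2 - 1*(-2)) = 8 + 0*(-2 + 2) = 8 + 0*0 = 8 + 0 = 8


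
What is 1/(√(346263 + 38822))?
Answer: √385085/385085 ≈ 0.0016115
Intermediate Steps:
1/(√(346263 + 38822)) = 1/(√385085) = √385085/385085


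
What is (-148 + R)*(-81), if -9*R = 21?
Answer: 12177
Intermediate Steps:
R = -7/3 (R = -⅑*21 = -7/3 ≈ -2.3333)
(-148 + R)*(-81) = (-148 - 7/3)*(-81) = -451/3*(-81) = 12177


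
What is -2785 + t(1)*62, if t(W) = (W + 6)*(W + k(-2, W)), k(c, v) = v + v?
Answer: -1483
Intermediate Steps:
k(c, v) = 2*v
t(W) = 3*W*(6 + W) (t(W) = (W + 6)*(W + 2*W) = (6 + W)*(3*W) = 3*W*(6 + W))
-2785 + t(1)*62 = -2785 + (3*1*(6 + 1))*62 = -2785 + (3*1*7)*62 = -2785 + 21*62 = -2785 + 1302 = -1483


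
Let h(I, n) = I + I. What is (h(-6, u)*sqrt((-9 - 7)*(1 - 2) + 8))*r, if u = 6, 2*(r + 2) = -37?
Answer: 492*sqrt(6) ≈ 1205.1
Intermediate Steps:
r = -41/2 (r = -2 + (1/2)*(-37) = -2 - 37/2 = -41/2 ≈ -20.500)
h(I, n) = 2*I
(h(-6, u)*sqrt((-9 - 7)*(1 - 2) + 8))*r = ((2*(-6))*sqrt((-9 - 7)*(1 - 2) + 8))*(-41/2) = -12*sqrt(-16*(-1) + 8)*(-41/2) = -12*sqrt(16 + 8)*(-41/2) = -24*sqrt(6)*(-41/2) = 492*sqrt(6)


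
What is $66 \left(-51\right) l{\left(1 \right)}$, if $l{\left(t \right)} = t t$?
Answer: $-3366$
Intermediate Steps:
$l{\left(t \right)} = t^{2}$
$66 \left(-51\right) l{\left(1 \right)} = 66 \left(-51\right) 1^{2} = \left(-3366\right) 1 = -3366$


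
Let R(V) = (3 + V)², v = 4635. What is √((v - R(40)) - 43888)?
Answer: I*√41102 ≈ 202.74*I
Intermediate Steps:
√((v - R(40)) - 43888) = √((4635 - (3 + 40)²) - 43888) = √((4635 - 1*43²) - 43888) = √((4635 - 1*1849) - 43888) = √((4635 - 1849) - 43888) = √(2786 - 43888) = √(-41102) = I*√41102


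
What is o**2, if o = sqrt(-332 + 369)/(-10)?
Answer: 37/100 ≈ 0.37000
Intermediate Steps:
o = -sqrt(37)/10 (o = sqrt(37)*(-1/10) = -sqrt(37)/10 ≈ -0.60828)
o**2 = (-sqrt(37)/10)**2 = 37/100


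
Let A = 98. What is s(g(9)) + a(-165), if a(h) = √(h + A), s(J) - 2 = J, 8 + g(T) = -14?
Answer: -20 + I*√67 ≈ -20.0 + 8.1853*I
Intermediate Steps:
g(T) = -22 (g(T) = -8 - 14 = -22)
s(J) = 2 + J
a(h) = √(98 + h) (a(h) = √(h + 98) = √(98 + h))
s(g(9)) + a(-165) = (2 - 22) + √(98 - 165) = -20 + √(-67) = -20 + I*√67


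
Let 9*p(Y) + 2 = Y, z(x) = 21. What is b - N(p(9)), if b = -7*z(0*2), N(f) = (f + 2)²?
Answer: -12532/81 ≈ -154.72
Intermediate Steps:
p(Y) = -2/9 + Y/9
N(f) = (2 + f)²
b = -147 (b = -7*21 = -147)
b - N(p(9)) = -147 - (2 + (-2/9 + (⅑)*9))² = -147 - (2 + (-2/9 + 1))² = -147 - (2 + 7/9)² = -147 - (25/9)² = -147 - 1*625/81 = -147 - 625/81 = -12532/81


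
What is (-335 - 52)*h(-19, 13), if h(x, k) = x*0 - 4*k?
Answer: 20124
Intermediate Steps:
h(x, k) = -4*k (h(x, k) = 0 - 4*k = -4*k)
(-335 - 52)*h(-19, 13) = (-335 - 52)*(-4*13) = -387*(-52) = 20124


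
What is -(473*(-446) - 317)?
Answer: 211275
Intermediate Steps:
-(473*(-446) - 317) = -(-210958 - 317) = -1*(-211275) = 211275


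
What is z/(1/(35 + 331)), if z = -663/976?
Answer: -1989/8 ≈ -248.63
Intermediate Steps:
z = -663/976 (z = -663*1/976 = -663/976 ≈ -0.67930)
z/(1/(35 + 331)) = -663/(976*(1/(35 + 331))) = -663/(976*(1/366)) = -663/(976*1/366) = -663/976*366 = -1989/8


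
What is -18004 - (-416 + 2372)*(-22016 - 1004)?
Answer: 45009116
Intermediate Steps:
-18004 - (-416 + 2372)*(-22016 - 1004) = -18004 - 1956*(-23020) = -18004 - 1*(-45027120) = -18004 + 45027120 = 45009116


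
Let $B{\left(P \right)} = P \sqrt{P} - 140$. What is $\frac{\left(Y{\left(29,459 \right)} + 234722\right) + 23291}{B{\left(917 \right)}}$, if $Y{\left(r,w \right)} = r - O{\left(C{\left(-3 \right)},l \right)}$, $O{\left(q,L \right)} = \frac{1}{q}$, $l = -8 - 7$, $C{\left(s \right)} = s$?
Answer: $\frac{15482540}{330460977} + \frac{101410637 \sqrt{917}}{330460977} \approx 9.3397$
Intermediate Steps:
$B{\left(P \right)} = -140 + P^{\frac{3}{2}}$ ($B{\left(P \right)} = P^{\frac{3}{2}} - 140 = -140 + P^{\frac{3}{2}}$)
$l = -15$ ($l = -8 - 7 = -15$)
$Y{\left(r,w \right)} = \frac{1}{3} + r$ ($Y{\left(r,w \right)} = r - \frac{1}{-3} = r - - \frac{1}{3} = r + \frac{1}{3} = \frac{1}{3} + r$)
$\frac{\left(Y{\left(29,459 \right)} + 234722\right) + 23291}{B{\left(917 \right)}} = \frac{\left(\left(\frac{1}{3} + 29\right) + 234722\right) + 23291}{-140 + 917^{\frac{3}{2}}} = \frac{\left(\frac{88}{3} + 234722\right) + 23291}{-140 + 917 \sqrt{917}} = \frac{\frac{704254}{3} + 23291}{-140 + 917 \sqrt{917}} = \frac{774127}{3 \left(-140 + 917 \sqrt{917}\right)}$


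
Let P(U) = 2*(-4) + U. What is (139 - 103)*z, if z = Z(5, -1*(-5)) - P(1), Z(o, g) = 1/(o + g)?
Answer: 1278/5 ≈ 255.60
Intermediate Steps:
Z(o, g) = 1/(g + o)
P(U) = -8 + U
z = 71/10 (z = 1/(-1*(-5) + 5) - (-8 + 1) = 1/(5 + 5) - 1*(-7) = 1/10 + 7 = ⅒ + 7 = 71/10 ≈ 7.1000)
(139 - 103)*z = (139 - 103)*(71/10) = 36*(71/10) = 1278/5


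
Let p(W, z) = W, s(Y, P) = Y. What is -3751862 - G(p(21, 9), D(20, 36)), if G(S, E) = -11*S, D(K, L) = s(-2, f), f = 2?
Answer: -3751631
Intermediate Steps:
D(K, L) = -2
-3751862 - G(p(21, 9), D(20, 36)) = -3751862 - (-11)*21 = -3751862 - 1*(-231) = -3751862 + 231 = -3751631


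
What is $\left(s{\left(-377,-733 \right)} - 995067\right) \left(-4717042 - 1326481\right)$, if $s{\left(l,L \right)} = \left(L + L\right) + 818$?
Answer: $6017626503945$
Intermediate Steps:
$s{\left(l,L \right)} = 818 + 2 L$ ($s{\left(l,L \right)} = 2 L + 818 = 818 + 2 L$)
$\left(s{\left(-377,-733 \right)} - 995067\right) \left(-4717042 - 1326481\right) = \left(\left(818 + 2 \left(-733\right)\right) - 995067\right) \left(-4717042 - 1326481\right) = \left(\left(818 - 1466\right) - 995067\right) \left(-6043523\right) = \left(-648 - 995067\right) \left(-6043523\right) = \left(-995715\right) \left(-6043523\right) = 6017626503945$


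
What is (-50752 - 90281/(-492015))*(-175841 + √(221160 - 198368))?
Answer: 4390864945679159/492015 - 49941309998*√5698/492015 ≈ 8.9166e+9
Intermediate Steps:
(-50752 - 90281/(-492015))*(-175841 + √(221160 - 198368)) = (-50752 - 90281*(-1/492015))*(-175841 + √22792) = (-50752 + 90281/492015)*(-175841 + 2*√5698) = -24970654999*(-175841 + 2*√5698)/492015 = 4390864945679159/492015 - 49941309998*√5698/492015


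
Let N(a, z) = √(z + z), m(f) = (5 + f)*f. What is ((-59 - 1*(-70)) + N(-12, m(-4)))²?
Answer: 113 + 44*I*√2 ≈ 113.0 + 62.225*I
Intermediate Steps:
m(f) = f*(5 + f)
N(a, z) = √2*√z (N(a, z) = √(2*z) = √2*√z)
((-59 - 1*(-70)) + N(-12, m(-4)))² = ((-59 - 1*(-70)) + √2*√(-4*(5 - 4)))² = ((-59 + 70) + √2*√(-4*1))² = (11 + √2*√(-4))² = (11 + √2*(2*I))² = (11 + 2*I*√2)²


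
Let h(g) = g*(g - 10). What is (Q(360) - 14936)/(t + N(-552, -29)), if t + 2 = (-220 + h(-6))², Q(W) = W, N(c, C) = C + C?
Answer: -3644/3829 ≈ -0.95168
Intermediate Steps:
N(c, C) = 2*C
h(g) = g*(-10 + g)
t = 15374 (t = -2 + (-220 - 6*(-10 - 6))² = -2 + (-220 - 6*(-16))² = -2 + (-220 + 96)² = -2 + (-124)² = -2 + 15376 = 15374)
(Q(360) - 14936)/(t + N(-552, -29)) = (360 - 14936)/(15374 + 2*(-29)) = -14576/(15374 - 58) = -14576/15316 = -14576*1/15316 = -3644/3829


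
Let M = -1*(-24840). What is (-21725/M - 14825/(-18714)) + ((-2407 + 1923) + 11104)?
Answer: 164557662085/15495192 ≈ 10620.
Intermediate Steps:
M = 24840
(-21725/M - 14825/(-18714)) + ((-2407 + 1923) + 11104) = (-21725/24840 - 14825/(-18714)) + ((-2407 + 1923) + 11104) = (-21725*1/24840 - 14825*(-1/18714)) + (-484 + 11104) = (-4345/4968 + 14825/18714) + 10620 = -1276955/15495192 + 10620 = 164557662085/15495192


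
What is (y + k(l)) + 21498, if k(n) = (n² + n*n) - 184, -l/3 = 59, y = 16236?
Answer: 100208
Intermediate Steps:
l = -177 (l = -3*59 = -177)
k(n) = -184 + 2*n² (k(n) = (n² + n²) - 184 = 2*n² - 184 = -184 + 2*n²)
(y + k(l)) + 21498 = (16236 + (-184 + 2*(-177)²)) + 21498 = (16236 + (-184 + 2*31329)) + 21498 = (16236 + (-184 + 62658)) + 21498 = (16236 + 62474) + 21498 = 78710 + 21498 = 100208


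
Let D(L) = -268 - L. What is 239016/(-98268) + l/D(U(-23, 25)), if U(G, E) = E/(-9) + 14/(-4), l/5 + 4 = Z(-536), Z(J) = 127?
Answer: -184485928/38578379 ≈ -4.7821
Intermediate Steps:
l = 615 (l = -20 + 5*127 = -20 + 635 = 615)
U(G, E) = -7/2 - E/9 (U(G, E) = E*(-⅑) + 14*(-¼) = -E/9 - 7/2 = -7/2 - E/9)
239016/(-98268) + l/D(U(-23, 25)) = 239016/(-98268) + 615/(-268 - (-7/2 - ⅑*25)) = 239016*(-1/98268) + 615/(-268 - (-7/2 - 25/9)) = -19918/8189 + 615/(-268 - 1*(-113/18)) = -19918/8189 + 615/(-268 + 113/18) = -19918/8189 + 615/(-4711/18) = -19918/8189 + 615*(-18/4711) = -19918/8189 - 11070/4711 = -184485928/38578379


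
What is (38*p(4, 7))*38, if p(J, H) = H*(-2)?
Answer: -20216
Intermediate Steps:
p(J, H) = -2*H
(38*p(4, 7))*38 = (38*(-2*7))*38 = (38*(-14))*38 = -532*38 = -20216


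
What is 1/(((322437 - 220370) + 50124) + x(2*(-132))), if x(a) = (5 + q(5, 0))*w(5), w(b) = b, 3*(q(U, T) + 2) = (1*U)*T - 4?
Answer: 3/456598 ≈ 6.5703e-6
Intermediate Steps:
q(U, T) = -10/3 + T*U/3 (q(U, T) = -2 + ((1*U)*T - 4)/3 = -2 + (U*T - 4)/3 = -2 + (T*U - 4)/3 = -2 + (-4 + T*U)/3 = -2 + (-4/3 + T*U/3) = -10/3 + T*U/3)
x(a) = 25/3 (x(a) = (5 + (-10/3 + (⅓)*0*5))*5 = (5 + (-10/3 + 0))*5 = (5 - 10/3)*5 = (5/3)*5 = 25/3)
1/(((322437 - 220370) + 50124) + x(2*(-132))) = 1/(((322437 - 220370) + 50124) + 25/3) = 1/((102067 + 50124) + 25/3) = 1/(152191 + 25/3) = 1/(456598/3) = 3/456598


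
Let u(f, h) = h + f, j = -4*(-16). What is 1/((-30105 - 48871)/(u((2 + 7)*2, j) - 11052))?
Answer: 5485/39488 ≈ 0.13890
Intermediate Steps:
j = 64 (j = -1*(-64) = 64)
u(f, h) = f + h
1/((-30105 - 48871)/(u((2 + 7)*2, j) - 11052)) = 1/((-30105 - 48871)/(((2 + 7)*2 + 64) - 11052)) = 1/(-78976/((9*2 + 64) - 11052)) = 1/(-78976/((18 + 64) - 11052)) = 1/(-78976/(82 - 11052)) = 1/(-78976/(-10970)) = 1/(-78976*(-1/10970)) = 1/(39488/5485) = 5485/39488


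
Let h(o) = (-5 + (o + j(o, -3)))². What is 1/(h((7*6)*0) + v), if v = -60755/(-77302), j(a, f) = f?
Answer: 77302/5008083 ≈ 0.015435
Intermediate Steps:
v = 60755/77302 (v = -60755*(-1/77302) = 60755/77302 ≈ 0.78594)
h(o) = (-8 + o)² (h(o) = (-5 + (o - 3))² = (-5 + (-3 + o))² = (-8 + o)²)
1/(h((7*6)*0) + v) = 1/((-8 + (7*6)*0)² + 60755/77302) = 1/((-8 + 42*0)² + 60755/77302) = 1/((-8 + 0)² + 60755/77302) = 1/((-8)² + 60755/77302) = 1/(64 + 60755/77302) = 1/(5008083/77302) = 77302/5008083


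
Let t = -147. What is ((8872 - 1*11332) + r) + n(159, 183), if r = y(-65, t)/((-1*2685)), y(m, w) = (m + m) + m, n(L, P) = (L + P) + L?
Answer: -350648/179 ≈ -1958.9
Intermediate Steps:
n(L, P) = P + 2*L
y(m, w) = 3*m (y(m, w) = 2*m + m = 3*m)
r = 13/179 (r = (3*(-65))/((-1*2685)) = -195/(-2685) = -195*(-1/2685) = 13/179 ≈ 0.072626)
((8872 - 1*11332) + r) + n(159, 183) = ((8872 - 1*11332) + 13/179) + (183 + 2*159) = ((8872 - 11332) + 13/179) + (183 + 318) = (-2460 + 13/179) + 501 = -440327/179 + 501 = -350648/179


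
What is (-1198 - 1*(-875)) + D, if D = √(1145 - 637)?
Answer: -323 + 2*√127 ≈ -300.46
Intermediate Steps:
D = 2*√127 (D = √508 = 2*√127 ≈ 22.539)
(-1198 - 1*(-875)) + D = (-1198 - 1*(-875)) + 2*√127 = (-1198 + 875) + 2*√127 = -323 + 2*√127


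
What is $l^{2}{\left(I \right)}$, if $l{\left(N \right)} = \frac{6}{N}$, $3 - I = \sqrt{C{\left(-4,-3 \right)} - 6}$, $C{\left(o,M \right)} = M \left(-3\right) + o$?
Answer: $\frac{72}{25} + \frac{54 i}{25} \approx 2.88 + 2.16 i$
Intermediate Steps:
$C{\left(o,M \right)} = o - 3 M$ ($C{\left(o,M \right)} = - 3 M + o = o - 3 M$)
$I = 3 - i$ ($I = 3 - \sqrt{\left(-4 - -9\right) - 6} = 3 - \sqrt{\left(-4 + 9\right) - 6} = 3 - \sqrt{5 - 6} = 3 - \sqrt{-1} = 3 - i \approx 3.0 - 1.0 i$)
$l^{2}{\left(I \right)} = \left(\frac{6}{3 - i}\right)^{2} = \left(6 \frac{3 + i}{10}\right)^{2} = \left(\frac{3 \left(3 + i\right)}{5}\right)^{2} = \frac{9 \left(3 + i\right)^{2}}{25}$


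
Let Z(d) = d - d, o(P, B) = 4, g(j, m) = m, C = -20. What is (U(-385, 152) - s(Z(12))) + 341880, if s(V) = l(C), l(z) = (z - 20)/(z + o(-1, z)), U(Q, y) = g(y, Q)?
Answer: 682985/2 ≈ 3.4149e+5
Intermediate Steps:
U(Q, y) = Q
Z(d) = 0
l(z) = (-20 + z)/(4 + z) (l(z) = (z - 20)/(z + 4) = (-20 + z)/(4 + z))
s(V) = 5/2 (s(V) = (-20 - 20)/(4 - 20) = -40/(-16) = -1/16*(-40) = 5/2)
(U(-385, 152) - s(Z(12))) + 341880 = (-385 - 1*5/2) + 341880 = (-385 - 5/2) + 341880 = -775/2 + 341880 = 682985/2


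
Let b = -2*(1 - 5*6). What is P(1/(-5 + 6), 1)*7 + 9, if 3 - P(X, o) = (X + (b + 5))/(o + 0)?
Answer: -418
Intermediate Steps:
b = 58 (b = -2*(1 - 30) = -2*(-29) = 58)
P(X, o) = 3 - (63 + X)/o (P(X, o) = 3 - (X + (58 + 5))/(o + 0) = 3 - (X + 63)/o = 3 - (63 + X)/o)
P(1/(-5 + 6), 1)*7 + 9 = ((-63 - 1/(-5 + 6) + 3*1)/1)*7 + 9 = (1*(-63 - 1/1 + 3))*7 + 9 = (1*(-63 - 1*1 + 3))*7 + 9 = (1*(-63 - 1 + 3))*7 + 9 = (1*(-61))*7 + 9 = -61*7 + 9 = -427 + 9 = -418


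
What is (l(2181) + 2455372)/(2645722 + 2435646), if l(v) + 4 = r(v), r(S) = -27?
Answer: 2455341/5081368 ≈ 0.48320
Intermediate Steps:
l(v) = -31 (l(v) = -4 - 27 = -31)
(l(2181) + 2455372)/(2645722 + 2435646) = (-31 + 2455372)/(2645722 + 2435646) = 2455341/5081368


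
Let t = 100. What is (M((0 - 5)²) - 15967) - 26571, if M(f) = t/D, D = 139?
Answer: -5912682/139 ≈ -42537.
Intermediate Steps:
M(f) = 100/139
(M((0 - 5)²) - 15967) - 26571 = (100/139 - 15967) - 26571 = -2219313/139 - 26571 = -5912682/139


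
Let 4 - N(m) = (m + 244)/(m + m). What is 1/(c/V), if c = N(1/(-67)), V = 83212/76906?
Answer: 83212/628898815 ≈ 0.00013231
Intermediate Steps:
V = 41606/38453 (V = 83212*(1/76906) = 41606/38453 ≈ 1.0820)
N(m) = 4 - (244 + m)/(2*m) (N(m) = 4 - (m + 244)/(m + m) = 4 - (244 + m)/(2*m))
c = 16355/2 (c = 7/2 - 122/(1/(-67)) = 7/2 - 122/(-1/67) = 7/2 - 122*(-67) = 7/2 + 8174 = 16355/2 ≈ 8177.5)
1/(c/V) = 1/(16355/(2*(41606/38453))) = 1/((16355/2)*(38453/41606)) = 1/(628898815/83212) = 83212/628898815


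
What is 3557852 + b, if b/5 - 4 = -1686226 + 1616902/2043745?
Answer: -1991937717340/408749 ≈ -4.8733e+6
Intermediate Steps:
b = -3446206164488/408749 (b = 20 + 5*(-1686226 + 1616902/2043745) = 20 + 5*(-3446214339468/2043745) = 20 - 3446214339468/408749 = -3446206164488/408749 ≈ -8.4311e+6)
3557852 + b = 3557852 - 3446206164488/408749 = -1991937717340/408749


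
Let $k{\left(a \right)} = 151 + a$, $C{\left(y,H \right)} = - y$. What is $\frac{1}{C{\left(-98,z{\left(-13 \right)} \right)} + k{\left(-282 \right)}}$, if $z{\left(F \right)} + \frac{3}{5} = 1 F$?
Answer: $- \frac{1}{33} \approx -0.030303$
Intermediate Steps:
$z{\left(F \right)} = - \frac{3}{5} + F$ ($z{\left(F \right)} = - \frac{3}{5} + 1 F = - \frac{3}{5} + F$)
$\frac{1}{C{\left(-98,z{\left(-13 \right)} \right)} + k{\left(-282 \right)}} = \frac{1}{\left(-1\right) \left(-98\right) + \left(151 - 282\right)} = \frac{1}{98 - 131} = \frac{1}{-33} = - \frac{1}{33}$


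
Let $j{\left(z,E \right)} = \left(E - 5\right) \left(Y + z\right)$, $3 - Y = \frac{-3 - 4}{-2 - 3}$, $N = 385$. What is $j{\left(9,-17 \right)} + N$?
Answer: $\frac{759}{5} \approx 151.8$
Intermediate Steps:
$Y = \frac{8}{5}$ ($Y = 3 - \frac{-3 - 4}{-2 - 3} = 3 - - \frac{7}{-5} = 3 - \left(-7\right) \left(- \frac{1}{5}\right) = 3 - \frac{7}{5} = \frac{8}{5} \approx 1.6$)
$j{\left(z,E \right)} = \left(-5 + E\right) \left(\frac{8}{5} + z\right)$ ($j{\left(z,E \right)} = \left(E - 5\right) \left(\frac{8}{5} + z\right) = \left(-5 + E\right) \left(\frac{8}{5} + z\right)$)
$j{\left(9,-17 \right)} + N = \left(-8 - 45 + \frac{8}{5} \left(-17\right) - 153\right) + 385 = \left(-8 - 45 - \frac{136}{5} - 153\right) + 385 = - \frac{1166}{5} + 385 = \frac{759}{5}$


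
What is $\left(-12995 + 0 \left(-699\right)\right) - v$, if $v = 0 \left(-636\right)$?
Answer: $-12995$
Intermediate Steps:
$v = 0$
$\left(-12995 + 0 \left(-699\right)\right) - v = \left(-12995 + 0 \left(-699\right)\right) - 0 = \left(-12995 + 0\right) + 0 = -12995 + 0 = -12995$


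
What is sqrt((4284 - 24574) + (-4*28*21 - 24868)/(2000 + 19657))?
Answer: 5*I*sqrt(380684796870)/21657 ≈ 142.45*I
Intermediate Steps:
sqrt((4284 - 24574) + (-4*28*21 - 24868)/(2000 + 19657)) = sqrt(-20290 + (-112*21 - 24868)/21657) = sqrt(-20290 + (-2352 - 24868)*(1/21657)) = sqrt(-20290 - 27220*1/21657) = sqrt(-20290 - 27220/21657) = sqrt(-439447750/21657) = 5*I*sqrt(380684796870)/21657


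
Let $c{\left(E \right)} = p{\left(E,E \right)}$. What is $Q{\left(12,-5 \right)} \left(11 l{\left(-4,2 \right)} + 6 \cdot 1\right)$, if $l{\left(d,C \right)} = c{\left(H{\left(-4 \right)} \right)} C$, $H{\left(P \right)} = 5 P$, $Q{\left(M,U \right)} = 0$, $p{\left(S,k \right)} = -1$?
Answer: $0$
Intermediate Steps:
$c{\left(E \right)} = -1$
$l{\left(d,C \right)} = - C$
$Q{\left(12,-5 \right)} \left(11 l{\left(-4,2 \right)} + 6 \cdot 1\right) = 0 \left(11 \left(\left(-1\right) 2\right) + 6 \cdot 1\right) = 0 \left(11 \left(-2\right) + 6\right) = 0 \left(-22 + 6\right) = 0 \left(-16\right) = 0$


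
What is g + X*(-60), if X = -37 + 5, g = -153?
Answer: 1767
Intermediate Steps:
X = -32
g + X*(-60) = -153 - 32*(-60) = -153 + 1920 = 1767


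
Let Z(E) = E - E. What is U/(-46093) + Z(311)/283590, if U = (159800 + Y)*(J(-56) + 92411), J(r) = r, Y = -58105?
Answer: -9392041725/46093 ≈ -2.0376e+5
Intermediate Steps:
Z(E) = 0
U = 9392041725 (U = (159800 - 58105)*(-56 + 92411) = 101695*92355 = 9392041725)
U/(-46093) + Z(311)/283590 = 9392041725/(-46093) + 0/283590 = 9392041725*(-1/46093) + 0*(1/283590) = -9392041725/46093 + 0 = -9392041725/46093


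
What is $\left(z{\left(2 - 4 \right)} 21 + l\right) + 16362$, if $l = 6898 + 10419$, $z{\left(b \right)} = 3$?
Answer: $33742$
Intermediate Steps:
$l = 17317$
$\left(z{\left(2 - 4 \right)} 21 + l\right) + 16362 = \left(3 \cdot 21 + 17317\right) + 16362 = \left(63 + 17317\right) + 16362 = 17380 + 16362 = 33742$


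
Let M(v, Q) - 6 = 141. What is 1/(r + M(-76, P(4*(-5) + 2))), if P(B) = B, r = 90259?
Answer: 1/90406 ≈ 1.1061e-5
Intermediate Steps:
M(v, Q) = 147 (M(v, Q) = 6 + 141 = 147)
1/(r + M(-76, P(4*(-5) + 2))) = 1/(90259 + 147) = 1/90406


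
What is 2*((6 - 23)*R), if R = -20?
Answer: 680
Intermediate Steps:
2*((6 - 23)*R) = 2*((6 - 23)*(-20)) = 2*(-17*(-20)) = 2*340 = 680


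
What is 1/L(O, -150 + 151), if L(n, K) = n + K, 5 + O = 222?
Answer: 1/218 ≈ 0.0045872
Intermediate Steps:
O = 217 (O = -5 + 222 = 217)
L(n, K) = K + n
1/L(O, -150 + 151) = 1/((-150 + 151) + 217) = 1/(1 + 217) = 1/218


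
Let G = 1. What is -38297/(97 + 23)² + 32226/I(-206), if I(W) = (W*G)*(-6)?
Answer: 34726609/1483200 ≈ 23.413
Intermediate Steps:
I(W) = -6*W (I(W) = (W*1)*(-6) = W*(-6) = -6*W)
-38297/(97 + 23)² + 32226/I(-206) = -38297/(97 + 23)² + 32226/((-6*(-206))) = -38297/(120²) + 32226/1236 = -38297/14400 + 32226*(1/1236) = -38297*1/14400 + 5371/206 = -38297/14400 + 5371/206 = 34726609/1483200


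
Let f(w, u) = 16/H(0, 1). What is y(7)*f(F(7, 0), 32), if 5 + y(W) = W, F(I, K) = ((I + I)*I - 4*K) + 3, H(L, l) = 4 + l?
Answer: 32/5 ≈ 6.4000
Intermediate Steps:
F(I, K) = 3 - 4*K + 2*I² (F(I, K) = ((2*I)*I - 4*K) + 3 = (2*I² - 4*K) + 3 = (-4*K + 2*I²) + 3 = 3 - 4*K + 2*I²)
y(W) = -5 + W
f(w, u) = 16/5 (f(w, u) = 16/(4 + 1) = 16/5)
y(7)*f(F(7, 0), 32) = (-5 + 7)*(16/5) = 2*(16/5) = 32/5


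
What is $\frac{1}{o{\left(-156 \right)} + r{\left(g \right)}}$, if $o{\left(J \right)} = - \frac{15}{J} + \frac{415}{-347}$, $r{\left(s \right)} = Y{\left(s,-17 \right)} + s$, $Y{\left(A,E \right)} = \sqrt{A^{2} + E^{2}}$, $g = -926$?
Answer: $- \frac{301850659916}{569469537881} - \frac{325585936 \sqrt{857765}}{569469537881} \approx -1.0596$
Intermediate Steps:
$r{\left(s \right)} = s + \sqrt{289 + s^{2}}$ ($r{\left(s \right)} = \sqrt{s^{2} + \left(-17\right)^{2}} + s = \sqrt{s^{2} + 289} + s = \sqrt{289 + s^{2}} + s = s + \sqrt{289 + s^{2}}$)
$o{\left(J \right)} = - \frac{415}{347} - \frac{15}{J}$ ($o{\left(J \right)} = - \frac{15}{J} + 415 \left(- \frac{1}{347}\right) = - \frac{15}{J} - \frac{415}{347} = - \frac{415}{347} - \frac{15}{J}$)
$\frac{1}{o{\left(-156 \right)} + r{\left(g \right)}} = \frac{1}{\left(- \frac{415}{347} - \frac{15}{-156}\right) - \left(926 - \sqrt{289 + \left(-926\right)^{2}}\right)} = \frac{1}{\left(- \frac{415}{347} - - \frac{5}{52}\right) - \left(926 - \sqrt{289 + 857476}\right)} = \frac{1}{\left(- \frac{415}{347} + \frac{5}{52}\right) - \left(926 - \sqrt{857765}\right)} = \frac{1}{- \frac{19845}{18044} - \left(926 - \sqrt{857765}\right)} = \frac{1}{- \frac{16728589}{18044} + \sqrt{857765}}$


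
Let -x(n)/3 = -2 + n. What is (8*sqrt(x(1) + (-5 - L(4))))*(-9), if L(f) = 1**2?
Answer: -72*I*sqrt(3) ≈ -124.71*I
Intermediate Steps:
x(n) = 6 - 3*n (x(n) = -3*(-2 + n) = 6 - 3*n)
L(f) = 1
(8*sqrt(x(1) + (-5 - L(4))))*(-9) = (8*sqrt((6 - 3*1) + (-5 - 1*1)))*(-9) = (8*sqrt((6 - 3) + (-5 - 1)))*(-9) = (8*sqrt(3 - 6))*(-9) = (8*sqrt(-3))*(-9) = (8*(I*sqrt(3)))*(-9) = (8*I*sqrt(3))*(-9) = -72*I*sqrt(3)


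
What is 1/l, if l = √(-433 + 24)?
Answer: -I*√409/409 ≈ -0.049447*I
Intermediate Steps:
l = I*√409 (l = √(-409) = I*√409 ≈ 20.224*I)
1/l = 1/(I*√409) = -I*√409/409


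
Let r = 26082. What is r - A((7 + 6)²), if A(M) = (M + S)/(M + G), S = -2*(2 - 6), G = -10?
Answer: 1382287/53 ≈ 26081.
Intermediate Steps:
S = 8 (S = -2*(-4) = 8)
A(M) = (8 + M)/(-10 + M) (A(M) = (M + 8)/(M - 10) = (8 + M)/(-10 + M))
r - A((7 + 6)²) = 26082 - (8 + (7 + 6)²)/(-10 + (7 + 6)²) = 26082 - (8 + 13²)/(-10 + 13²) = 26082 - (8 + 169)/(-10 + 169) = 26082 - 177/159 = 26082 - 1*59/53 = 26082 - 59/53 = 1382287/53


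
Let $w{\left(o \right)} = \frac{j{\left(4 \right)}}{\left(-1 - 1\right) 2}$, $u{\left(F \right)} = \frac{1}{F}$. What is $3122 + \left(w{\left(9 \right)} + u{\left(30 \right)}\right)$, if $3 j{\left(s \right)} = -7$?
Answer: $\frac{187357}{60} \approx 3122.6$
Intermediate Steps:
$j{\left(s \right)} = - \frac{7}{3}$ ($j{\left(s \right)} = \frac{1}{3} \left(-7\right) = - \frac{7}{3}$)
$w{\left(o \right)} = \frac{7}{12}$ ($w{\left(o \right)} = - \frac{7}{3 \left(-1 - 1\right) 2} = - \frac{7}{3 \left(\left(-2\right) 2\right)} = - \frac{7}{3 \left(-4\right)} = \left(- \frac{7}{3}\right) \left(- \frac{1}{4}\right) = \frac{7}{12}$)
$3122 + \left(w{\left(9 \right)} + u{\left(30 \right)}\right) = 3122 + \left(\frac{7}{12} + \frac{1}{30}\right) = 3122 + \frac{37}{60} = \frac{187357}{60}$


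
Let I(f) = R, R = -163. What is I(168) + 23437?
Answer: 23274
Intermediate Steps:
I(f) = -163
I(168) + 23437 = -163 + 23437 = 23274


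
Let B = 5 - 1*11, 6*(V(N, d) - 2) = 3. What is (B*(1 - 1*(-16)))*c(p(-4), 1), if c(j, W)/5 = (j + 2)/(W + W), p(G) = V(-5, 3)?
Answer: -2295/2 ≈ -1147.5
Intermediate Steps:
V(N, d) = 5/2 (V(N, d) = 2 + (1/6)*3 = 2 + 1/2 = 5/2)
p(G) = 5/2
c(j, W) = 5*(2 + j)/(2*W) (c(j, W) = 5*((j + 2)/(W + W)) = 5*((2 + j)/((2*W))) = 5*((2 + j)*(1/(2*W))) = 5*((2 + j)/(2*W)) = 5*(2 + j)/(2*W))
B = -6 (B = 5 - 11 = -6)
(B*(1 - 1*(-16)))*c(p(-4), 1) = (-6*(1 - 1*(-16)))*((5/2)*(2 + 5/2)/1) = (-6*(1 + 16))*((5/2)*1*(9/2)) = -6*17*(45/4) = -102*45/4 = -2295/2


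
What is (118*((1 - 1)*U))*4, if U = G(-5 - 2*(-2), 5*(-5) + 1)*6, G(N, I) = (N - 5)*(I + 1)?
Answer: 0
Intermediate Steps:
G(N, I) = (1 + I)*(-5 + N) (G(N, I) = (-5 + N)*(1 + I) = (1 + I)*(-5 + N))
U = 828 (U = (-5 + (-5 - 2*(-2)) - 5*(5*(-5) + 1) + (5*(-5) + 1)*(-5 - 2*(-2)))*6 = (-5 + (-5 + 4) - 5*(-25 + 1) + (-25 + 1)*(-5 + 4))*6 = (-5 - 1 - 5*(-24) - 24*(-1))*6 = (-5 - 1 + 120 + 24)*6 = 138*6 = 828)
(118*((1 - 1)*U))*4 = (118*((1 - 1)*828))*4 = (118*(0*828))*4 = (118*0)*4 = 0*4 = 0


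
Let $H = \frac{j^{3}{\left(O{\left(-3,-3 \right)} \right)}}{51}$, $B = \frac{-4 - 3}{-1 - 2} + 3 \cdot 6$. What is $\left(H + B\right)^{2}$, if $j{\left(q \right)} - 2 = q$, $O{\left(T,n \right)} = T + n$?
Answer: $\frac{946729}{2601} \approx 363.99$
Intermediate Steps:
$j{\left(q \right)} = 2 + q$
$B = \frac{61}{3}$ ($B = - \frac{7}{-3} + 18 = \left(-7\right) \left(- \frac{1}{3}\right) + 18 = \frac{7}{3} + 18 = \frac{61}{3} \approx 20.333$)
$H = - \frac{64}{51}$ ($H = \frac{\left(2 - 6\right)^{3}}{51} = \left(2 - 6\right)^{3} \cdot \frac{1}{51} = \left(-4\right)^{3} \cdot \frac{1}{51} = \left(-64\right) \frac{1}{51} = - \frac{64}{51} \approx -1.2549$)
$\left(H + B\right)^{2} = \left(- \frac{64}{51} + \frac{61}{3}\right)^{2} = \left(\frac{973}{51}\right)^{2} = \frac{946729}{2601}$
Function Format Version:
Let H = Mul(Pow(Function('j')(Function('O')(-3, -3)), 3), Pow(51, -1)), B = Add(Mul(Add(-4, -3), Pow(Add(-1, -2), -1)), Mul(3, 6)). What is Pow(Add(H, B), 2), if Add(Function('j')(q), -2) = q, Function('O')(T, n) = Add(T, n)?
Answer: Rational(946729, 2601) ≈ 363.99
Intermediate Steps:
Function('j')(q) = Add(2, q)
B = Rational(61, 3) (B = Add(Mul(-7, Pow(-3, -1)), 18) = Add(Mul(-7, Rational(-1, 3)), 18) = Add(Rational(7, 3), 18) = Rational(61, 3) ≈ 20.333)
H = Rational(-64, 51) (H = Mul(Pow(Add(2, Add(-3, -3)), 3), Pow(51, -1)) = Mul(Pow(Add(2, -6), 3), Rational(1, 51)) = Mul(Pow(-4, 3), Rational(1, 51)) = Mul(-64, Rational(1, 51)) = Rational(-64, 51) ≈ -1.2549)
Pow(Add(H, B), 2) = Pow(Add(Rational(-64, 51), Rational(61, 3)), 2) = Pow(Rational(973, 51), 2) = Rational(946729, 2601)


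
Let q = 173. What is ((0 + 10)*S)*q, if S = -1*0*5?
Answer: 0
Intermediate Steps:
S = 0 (S = 0*5 = 0)
((0 + 10)*S)*q = ((0 + 10)*0)*173 = (10*0)*173 = 0*173 = 0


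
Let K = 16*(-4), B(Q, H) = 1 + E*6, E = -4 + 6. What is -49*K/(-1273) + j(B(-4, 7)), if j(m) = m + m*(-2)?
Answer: -19685/1273 ≈ -15.463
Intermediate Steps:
E = 2
B(Q, H) = 13 (B(Q, H) = 1 + 2*6 = 1 + 12 = 13)
K = -64
j(m) = -m (j(m) = m - 2*m = -m)
-49*K/(-1273) + j(B(-4, 7)) = -(-3136)/(-1273) - 1*13 = -(-3136)*(-1)/1273 - 13 = -49*64/1273 - 13 = -3136/1273 - 13 = -19685/1273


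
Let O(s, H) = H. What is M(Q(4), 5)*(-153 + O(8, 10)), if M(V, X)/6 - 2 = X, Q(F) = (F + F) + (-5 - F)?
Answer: -6006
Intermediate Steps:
Q(F) = -5 + F (Q(F) = 2*F + (-5 - F) = -5 + F)
M(V, X) = 12 + 6*X
M(Q(4), 5)*(-153 + O(8, 10)) = (12 + 6*5)*(-153 + 10) = (12 + 30)*(-143) = 42*(-143) = -6006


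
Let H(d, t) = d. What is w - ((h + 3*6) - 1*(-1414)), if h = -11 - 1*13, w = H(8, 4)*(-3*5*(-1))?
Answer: -1288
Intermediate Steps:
w = 120 (w = 8*(-3*5*(-1)) = 8*(-15*(-1)) = 8*15 = 120)
h = -24 (h = -11 - 13 = -24)
w - ((h + 3*6) - 1*(-1414)) = 120 - ((-24 + 3*6) - 1*(-1414)) = 120 - ((-24 + 18) + 1414) = 120 - (-6 + 1414) = 120 - 1*1408 = 120 - 1408 = -1288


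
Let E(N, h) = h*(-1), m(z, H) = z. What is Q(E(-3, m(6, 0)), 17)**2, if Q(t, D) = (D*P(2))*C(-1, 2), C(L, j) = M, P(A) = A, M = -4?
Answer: 18496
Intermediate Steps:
C(L, j) = -4
E(N, h) = -h
Q(t, D) = -8*D (Q(t, D) = (D*2)*(-4) = (2*D)*(-4) = -8*D)
Q(E(-3, m(6, 0)), 17)**2 = (-8*17)**2 = (-136)**2 = 18496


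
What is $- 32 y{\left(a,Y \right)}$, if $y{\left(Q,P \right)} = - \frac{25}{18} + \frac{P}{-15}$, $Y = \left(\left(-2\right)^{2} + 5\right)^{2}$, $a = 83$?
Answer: $\frac{9776}{45} \approx 217.24$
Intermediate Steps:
$Y = 81$ ($Y = \left(4 + 5\right)^{2} = 9^{2} = 81$)
$y{\left(Q,P \right)} = - \frac{25}{18} - \frac{P}{15}$ ($y{\left(Q,P \right)} = \left(-25\right) \frac{1}{18} + P \left(- \frac{1}{15}\right) = - \frac{25}{18} - \frac{P}{15}$)
$- 32 y{\left(a,Y \right)} = - 32 \left(- \frac{25}{18} - \frac{27}{5}\right) = \left(-32\right) \left(- \frac{611}{90}\right) = \frac{9776}{45}$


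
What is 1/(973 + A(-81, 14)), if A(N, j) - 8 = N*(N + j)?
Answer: 1/6408 ≈ 0.00015605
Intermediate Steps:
A(N, j) = 8 + N*(N + j)
1/(973 + A(-81, 14)) = 1/(973 + (8 + (-81)² - 81*14)) = 1/(973 + (8 + 6561 - 1134)) = 1/(973 + 5435) = 1/6408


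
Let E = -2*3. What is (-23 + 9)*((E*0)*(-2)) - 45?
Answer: -45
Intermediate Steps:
E = -6
(-23 + 9)*((E*0)*(-2)) - 45 = (-23 + 9)*(-6*0*(-2)) - 45 = -0*(-2) - 45 = -14*0 - 45 = 0 - 45 = -45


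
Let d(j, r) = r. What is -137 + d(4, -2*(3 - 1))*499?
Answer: -2133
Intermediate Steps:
-137 + d(4, -2*(3 - 1))*499 = -137 - 2*(3 - 1)*499 = -137 - 2*2*499 = -137 - 4*499 = -137 - 1996 = -2133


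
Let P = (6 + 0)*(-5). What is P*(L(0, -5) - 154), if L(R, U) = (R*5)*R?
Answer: 4620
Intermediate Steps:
L(R, U) = 5*R² (L(R, U) = (5*R)*R = 5*R²)
P = -30 (P = 6*(-5) = -30)
P*(L(0, -5) - 154) = -30*(5*0² - 154) = -30*(5*0 - 154) = -30*(0 - 154) = -30*(-154) = 4620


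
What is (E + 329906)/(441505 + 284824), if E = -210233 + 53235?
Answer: 172908/726329 ≈ 0.23806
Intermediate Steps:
E = -156998
(E + 329906)/(441505 + 284824) = (-156998 + 329906)/(441505 + 284824) = 172908/726329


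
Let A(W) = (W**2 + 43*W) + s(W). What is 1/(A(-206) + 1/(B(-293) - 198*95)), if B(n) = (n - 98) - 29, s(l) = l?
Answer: 19230/641743559 ≈ 2.9965e-5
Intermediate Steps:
A(W) = W**2 + 44*W (A(W) = (W**2 + 43*W) + W = W**2 + 44*W)
B(n) = -127 + n (B(n) = (-98 + n) - 29 = -127 + n)
1/(A(-206) + 1/(B(-293) - 198*95)) = 1/(-206*(44 - 206) + 1/((-127 - 293) - 198*95)) = 1/(-206*(-162) + 1/(-420 - 18810)) = 1/(33372 + 1/(-19230)) = 1/(33372 - 1/19230) = 1/(641743559/19230) = 19230/641743559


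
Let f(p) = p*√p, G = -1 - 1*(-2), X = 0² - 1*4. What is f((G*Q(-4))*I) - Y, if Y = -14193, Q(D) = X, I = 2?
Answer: 14193 - 16*I*√2 ≈ 14193.0 - 22.627*I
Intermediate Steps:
X = -4 (X = 0 - 4 = -4)
G = 1 (G = -1 + 2 = 1)
Q(D) = -4
f(p) = p^(3/2)
f((G*Q(-4))*I) - Y = ((1*(-4))*2)^(3/2) - 1*(-14193) = (-4*2)^(3/2) + 14193 = (-8)^(3/2) + 14193 = -16*I*√2 + 14193 = 14193 - 16*I*√2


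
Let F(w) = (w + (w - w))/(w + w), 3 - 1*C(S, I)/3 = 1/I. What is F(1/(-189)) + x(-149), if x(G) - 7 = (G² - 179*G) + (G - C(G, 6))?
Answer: 48722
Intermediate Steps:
C(S, I) = 9 - 3/I
F(w) = ½ (F(w) = (w + 0)/((2*w)) = w*(1/(2*w)) = ½)
x(G) = -3/2 + G² - 178*G (x(G) = 7 + ((G² - 179*G) + (G - (9 - 3/6))) = 7 + ((G² - 179*G) + (G - (9 - 3*⅙))) = 7 + ((G² - 179*G) + (G - (9 - ½))) = 7 + ((G² - 179*G) + (G - 1*17/2)) = 7 + ((G² - 179*G) + (G - 17/2)) = 7 + ((G² - 179*G) + (-17/2 + G)) = 7 + (-17/2 + G² - 178*G) = -3/2 + G² - 178*G)
F(1/(-189)) + x(-149) = ½ + (-3/2 + (-149)² - 178*(-149)) = ½ + (-3/2 + 22201 + 26522) = ½ + 97443/2 = 48722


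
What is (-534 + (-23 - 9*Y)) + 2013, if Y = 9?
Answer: 1375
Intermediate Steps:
(-534 + (-23 - 9*Y)) + 2013 = (-534 + (-23 - 9*9)) + 2013 = (-534 + (-23 - 81)) + 2013 = (-534 - 104) + 2013 = -638 + 2013 = 1375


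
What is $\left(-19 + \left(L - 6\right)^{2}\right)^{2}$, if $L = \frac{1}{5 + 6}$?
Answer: $\frac{3709476}{14641} \approx 253.36$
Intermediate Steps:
$L = \frac{1}{11} \approx 0.090909$
$\left(-19 + \left(L - 6\right)^{2}\right)^{2} = \left(-19 + \left(\frac{1}{11} - 6\right)^{2}\right)^{2} = \left(-19 + \left(- \frac{65}{11}\right)^{2}\right)^{2} = \left(-19 + \frac{4225}{121}\right)^{2} = \left(\frac{1926}{121}\right)^{2} = \frac{3709476}{14641}$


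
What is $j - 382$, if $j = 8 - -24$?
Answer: $-350$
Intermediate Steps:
$j = 32$ ($j = 8 + 24 = 32$)
$j - 382 = 32 - 382 = -350$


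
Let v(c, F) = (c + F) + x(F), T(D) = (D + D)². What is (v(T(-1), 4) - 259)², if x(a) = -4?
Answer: 65025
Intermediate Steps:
T(D) = 4*D² (T(D) = (2*D)² = 4*D²)
v(c, F) = -4 + F + c (v(c, F) = (c + F) - 4 = (F + c) - 4 = -4 + F + c)
(v(T(-1), 4) - 259)² = ((-4 + 4 + 4*(-1)²) - 259)² = ((-4 + 4 + 4*1) - 259)² = ((-4 + 4 + 4) - 259)² = (4 - 259)² = (-255)² = 65025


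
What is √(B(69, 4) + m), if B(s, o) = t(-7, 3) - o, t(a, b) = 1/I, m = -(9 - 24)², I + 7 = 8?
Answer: 2*I*√57 ≈ 15.1*I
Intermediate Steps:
I = 1 (I = -7 + 8 = 1)
m = -225 (m = -1*(-15)² = -1*225 = -225)
t(a, b) = 1 (t(a, b) = 1/1 = 1)
B(s, o) = 1 - o
√(B(69, 4) + m) = √((1 - 1*4) - 225) = √((1 - 4) - 225) = √(-3 - 225) = √(-228) = 2*I*√57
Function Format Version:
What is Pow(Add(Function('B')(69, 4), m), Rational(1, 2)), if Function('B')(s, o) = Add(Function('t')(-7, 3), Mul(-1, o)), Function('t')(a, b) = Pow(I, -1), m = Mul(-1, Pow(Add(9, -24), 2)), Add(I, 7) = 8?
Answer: Mul(2, I, Pow(57, Rational(1, 2))) ≈ Mul(15.100, I)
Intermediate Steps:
I = 1 (I = Add(-7, 8) = 1)
m = -225 (m = Mul(-1, Pow(-15, 2)) = Mul(-1, 225) = -225)
Function('t')(a, b) = 1 (Function('t')(a, b) = Pow(1, -1) = 1)
Function('B')(s, o) = Add(1, Mul(-1, o))
Pow(Add(Function('B')(69, 4), m), Rational(1, 2)) = Pow(Add(Add(1, Mul(-1, 4)), -225), Rational(1, 2)) = Pow(Add(Add(1, -4), -225), Rational(1, 2)) = Pow(Add(-3, -225), Rational(1, 2)) = Pow(-228, Rational(1, 2)) = Mul(2, I, Pow(57, Rational(1, 2)))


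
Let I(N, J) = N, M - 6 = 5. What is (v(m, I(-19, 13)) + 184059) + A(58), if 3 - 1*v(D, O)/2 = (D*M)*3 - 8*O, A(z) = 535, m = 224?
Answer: 169512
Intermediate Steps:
M = 11 (M = 6 + 5 = 11)
v(D, O) = 6 - 66*D + 16*O (v(D, O) = 6 - 2*((D*11)*3 - 8*O) = 6 - 2*((11*D)*3 - 8*O) = 6 - 2*(33*D - 8*O) = 6 - 2*(-8*O + 33*D) = 6 + (-66*D + 16*O) = 6 - 66*D + 16*O)
(v(m, I(-19, 13)) + 184059) + A(58) = ((6 - 66*224 + 16*(-19)) + 184059) + 535 = ((6 - 14784 - 304) + 184059) + 535 = (-15082 + 184059) + 535 = 168977 + 535 = 169512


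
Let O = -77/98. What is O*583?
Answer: -6413/14 ≈ -458.07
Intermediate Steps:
O = -11/14 (O = -77*1/98 = -11/14 ≈ -0.78571)
O*583 = -11/14*583 = -6413/14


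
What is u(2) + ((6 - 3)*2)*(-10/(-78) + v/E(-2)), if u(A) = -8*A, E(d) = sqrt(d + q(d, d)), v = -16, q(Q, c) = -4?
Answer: -198/13 + 16*I*sqrt(6) ≈ -15.231 + 39.192*I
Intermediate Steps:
E(d) = sqrt(-4 + d) (E(d) = sqrt(d - 4) = sqrt(-4 + d))
u(2) + ((6 - 3)*2)*(-10/(-78) + v/E(-2)) = -8*2 + ((6 - 3)*2)*(-10/(-78) - 16/sqrt(-4 - 2)) = -16 + (3*2)*(-10*(-1/78) - 16*(-I*sqrt(6)/6)) = -16 + 6*(5/39 - 16*(-I*sqrt(6)/6)) = -16 + 6*(5/39 - (-8)*I*sqrt(6)/3) = -16 + 6*(5/39 + 8*I*sqrt(6)/3) = -16 + (10/13 + 16*I*sqrt(6)) = -198/13 + 16*I*sqrt(6)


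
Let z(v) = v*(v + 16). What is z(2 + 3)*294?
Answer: 30870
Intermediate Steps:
z(v) = v*(16 + v)
z(2 + 3)*294 = ((2 + 3)*(16 + (2 + 3)))*294 = (5*(16 + 5))*294 = (5*21)*294 = 105*294 = 30870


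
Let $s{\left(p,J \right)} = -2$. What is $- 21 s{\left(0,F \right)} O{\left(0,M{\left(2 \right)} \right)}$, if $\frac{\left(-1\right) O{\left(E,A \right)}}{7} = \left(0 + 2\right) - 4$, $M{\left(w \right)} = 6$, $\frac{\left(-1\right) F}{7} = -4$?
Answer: $588$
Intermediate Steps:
$F = 28$ ($F = \left(-7\right) \left(-4\right) = 28$)
$O{\left(E,A \right)} = 14$ ($O{\left(E,A \right)} = - 7 \left(\left(0 + 2\right) - 4\right) = - 7 \left(2 - 4\right) = \left(-7\right) \left(-2\right) = 14$)
$- 21 s{\left(0,F \right)} O{\left(0,M{\left(2 \right)} \right)} = \left(-21\right) \left(-2\right) 14 = 42 \cdot 14 = 588$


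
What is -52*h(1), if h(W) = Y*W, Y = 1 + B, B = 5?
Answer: -312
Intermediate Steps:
Y = 6 (Y = 1 + 5 = 6)
h(W) = 6*W
-52*h(1) = -312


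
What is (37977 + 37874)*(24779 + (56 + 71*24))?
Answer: 2013009689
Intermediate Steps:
(37977 + 37874)*(24779 + (56 + 71*24)) = 75851*(24779 + (56 + 1704)) = 75851*(24779 + 1760) = 75851*26539 = 2013009689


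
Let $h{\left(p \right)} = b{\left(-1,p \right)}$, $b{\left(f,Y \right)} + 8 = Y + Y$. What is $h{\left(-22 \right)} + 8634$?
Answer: $8582$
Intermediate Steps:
$b{\left(f,Y \right)} = -8 + 2 Y$ ($b{\left(f,Y \right)} = -8 + \left(Y + Y\right) = -8 + 2 Y$)
$h{\left(p \right)} = -8 + 2 p$
$h{\left(-22 \right)} + 8634 = \left(-8 + 2 \left(-22\right)\right) + 8634 = \left(-8 - 44\right) + 8634 = -52 + 8634 = 8582$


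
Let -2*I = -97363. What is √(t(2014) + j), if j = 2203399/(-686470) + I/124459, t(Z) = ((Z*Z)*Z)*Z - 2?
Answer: 6*√834009720106332483281477000717405/42718684865 ≈ 4.0562e+6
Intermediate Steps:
I = 97363/2 (I = -½*(-97363) = 97363/2 ≈ 48682.)
t(Z) = -2 + Z⁴ (t(Z) = (Z²*Z)*Z - 2 = Z³*Z - 2 = Z⁴ - 2 = -2 + Z⁴)
j = -120407223418/42718684865 (j = 2203399/(-686470) + (97363/2)/124459 = 2203399*(-1/686470) + (97363/2)*(1/124459) = -2203399/686470 + 97363/248918 = -120407223418/42718684865 ≈ -2.8186)
√(t(2014) + j) = √((-2 + 2014⁴) - 120407223418/42718684865) = √((-2 + 16452725990416) - 120407223418/42718684865) = √(16452725990414 - 120407223418/42718684865) = √(702838816754570269660692/42718684865) = 6*√834009720106332483281477000717405/42718684865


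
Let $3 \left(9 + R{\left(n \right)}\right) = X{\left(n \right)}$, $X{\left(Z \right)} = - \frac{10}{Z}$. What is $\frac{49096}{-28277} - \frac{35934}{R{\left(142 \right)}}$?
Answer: $\frac{108168077711}{27174197} \approx 3980.5$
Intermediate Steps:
$R{\left(n \right)} = -9 - \frac{10}{3 n}$ ($R{\left(n \right)} = -9 + \frac{\left(-10\right) \frac{1}{n}}{3} = -9 - \frac{10}{3 n}$)
$\frac{49096}{-28277} - \frac{35934}{R{\left(142 \right)}} = \frac{49096}{-28277} - \frac{35934}{-9 - \frac{10}{3 \cdot 142}} = 49096 \left(- \frac{1}{28277}\right) - \frac{35934}{-9 - \frac{5}{213}} = - \frac{49096}{28277} - \frac{35934}{-9 - \frac{5}{213}} = - \frac{49096}{28277} - \frac{35934}{- \frac{1922}{213}} = - \frac{49096}{28277} - - \frac{3826971}{961} = - \frac{49096}{28277} + \frac{3826971}{961} = \frac{108168077711}{27174197}$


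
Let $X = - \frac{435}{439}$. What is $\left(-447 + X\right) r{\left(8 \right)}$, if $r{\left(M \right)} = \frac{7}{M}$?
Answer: $- \frac{344169}{878} \approx -391.99$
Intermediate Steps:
$X = - \frac{435}{439}$ ($X = \left(-435\right) \frac{1}{439} = - \frac{435}{439} \approx -0.99089$)
$\left(-447 + X\right) r{\left(8 \right)} = \left(-447 - \frac{435}{439}\right) \frac{7}{8} = - \frac{196668 \cdot 7 \cdot \frac{1}{8}}{439} = \left(- \frac{196668}{439}\right) \frac{7}{8} = - \frac{344169}{878}$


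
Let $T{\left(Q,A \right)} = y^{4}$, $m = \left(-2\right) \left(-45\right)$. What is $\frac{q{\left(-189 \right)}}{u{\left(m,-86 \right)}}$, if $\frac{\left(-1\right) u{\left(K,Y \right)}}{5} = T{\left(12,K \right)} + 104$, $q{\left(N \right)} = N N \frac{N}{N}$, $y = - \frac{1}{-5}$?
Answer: $- \frac{1488375}{21667} \approx -68.693$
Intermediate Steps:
$m = 90$
$y = \frac{1}{5}$ ($y = \left(-1\right) \left(- \frac{1}{5}\right) = \frac{1}{5} \approx 0.2$)
$q{\left(N \right)} = N^{2}$ ($q{\left(N \right)} = N^{2} \cdot 1 = N^{2}$)
$T{\left(Q,A \right)} = \frac{1}{625}$ ($T{\left(Q,A \right)} = \left(\frac{1}{5}\right)^{4} = \frac{1}{625}$)
$u{\left(K,Y \right)} = - \frac{65001}{125}$ ($u{\left(K,Y \right)} = - 5 \left(\frac{1}{625} + 104\right) = \left(-5\right) \frac{65001}{625} = - \frac{65001}{125}$)
$\frac{q{\left(-189 \right)}}{u{\left(m,-86 \right)}} = \frac{\left(-189\right)^{2}}{- \frac{65001}{125}} = 35721 \left(- \frac{125}{65001}\right) = - \frac{1488375}{21667}$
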